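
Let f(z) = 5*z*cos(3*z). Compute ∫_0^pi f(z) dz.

Integrate by parts once (u = z, dv = 5*cos(3*z) dz).
An antiderivative is F(z) = 5*z*sin(3*z)/3 + 5*cos(3*z)/9.
Then F(pi) - F(0) = (-5/9) - (5/9) = -10/9.

-10/9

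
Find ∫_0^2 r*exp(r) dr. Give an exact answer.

Integrate by parts once (u = r, dv = exp(r) dr).
An antiderivative is F(r) = (r - 1)*exp(r).
Then F(2) - F(0) = (exp(2)) - (-1) = 1 + exp(2).

1 + exp(2)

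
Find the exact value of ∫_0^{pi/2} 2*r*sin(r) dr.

2

Integrate by parts once (u = r, dv = 2*sin(r) dr).
An antiderivative is F(r) = -2*r*cos(r) + 2*sin(r).
Then F(pi/2) - F(0) = (2) - (0) = 2.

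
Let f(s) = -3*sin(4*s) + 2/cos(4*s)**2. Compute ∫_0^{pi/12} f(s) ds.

An antiderivative is F(s) = 3*cos(4*s)/4 + tan(4*s)/2.
Then F(pi/12) - F(0) = (3/8 + sqrt(3)/2) - (3/4) = -3/8 + sqrt(3)/2.

-3/8 + sqrt(3)/2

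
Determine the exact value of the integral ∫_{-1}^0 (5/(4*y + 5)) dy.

5*log(5)/4

An antiderivative is F(y) = 5*log(4*y + 5)/4.
Then F(0) - F(-1) = (5*log(5)/4) - (0) = 5*log(5)/4.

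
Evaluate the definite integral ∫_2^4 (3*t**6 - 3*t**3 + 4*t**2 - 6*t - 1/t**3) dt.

By the power rule, an antiderivative is F(t) = 3*t**7/7 - 3*t**4/4 + 4*t**3/3 - 3*t**2 + 1/(2*t**2).
Then F(4) - F(2) = (4614677/672) - (6997/168) = 4586689/672.

4586689/672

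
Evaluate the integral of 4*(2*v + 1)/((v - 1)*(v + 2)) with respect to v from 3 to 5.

Factor the denominator: v**2 + v - 2 = (v + 2)(v - 1).
Partial fractions: 4*(2*v + 1)/((v - 1)*(v + 2)) = 4/(v + 2) + 4/(v - 1).
An antiderivative is F(v) = 4*log(v - 1) + 4*log(v + 2).
Then F(5) - F(3) = (8*log(2) + 4*log(7)) - (4*log(2) + 4*log(5)) = -4*log(5) + 4*log(2) + 4*log(7).

-4*log(5) + 4*log(2) + 4*log(7)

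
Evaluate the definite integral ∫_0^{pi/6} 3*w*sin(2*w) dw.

Integrate by parts once (u = w, dv = 3*sin(2*w) dw).
An antiderivative is F(w) = -3*w*cos(2*w)/2 + 3*sin(2*w)/4.
Then F(pi/6) - F(0) = (-pi/8 + 3*sqrt(3)/8) - (0) = -pi/8 + 3*sqrt(3)/8.

-pi/8 + 3*sqrt(3)/8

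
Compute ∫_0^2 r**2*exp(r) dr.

Integrate by parts twice (u = r^2, dv = exp(r) dr).
An antiderivative is F(r) = (r**2 - 2*r + 2)*exp(r).
Then F(2) - F(0) = (2*exp(2)) - (2) = -2 + 2*exp(2).

-2 + 2*exp(2)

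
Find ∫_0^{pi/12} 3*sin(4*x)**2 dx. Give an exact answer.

Use the identity sin^2(4*x) = (1 - cos(8*x))/2.
An antiderivative is F(x) = 3*x/2 - 3*sin(8*x)/16.
Then F(pi/12) - F(0) = (-3*sqrt(3)/32 + pi/8) - (0) = -3*sqrt(3)/32 + pi/8.

-3*sqrt(3)/32 + pi/8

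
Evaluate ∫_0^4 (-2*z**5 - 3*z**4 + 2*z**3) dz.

-27776/15

By the power rule, an antiderivative is F(z) = -z**6/3 - 3*z**5/5 + z**4/2.
Then F(4) - F(0) = (-27776/15) - (0) = -27776/15.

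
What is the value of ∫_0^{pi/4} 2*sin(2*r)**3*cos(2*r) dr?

Let u = sin(2*r), so du = 2*cos(2*r) dr. When r = 0, u = 0; when r = pi/4, u = 1.
The integral becomes ∫ u**3 du from 0 to 1, with antiderivative u**4/4.
Back in r: F(r) = sin(2*r)**4/4.
Then F(pi/4) - F(0) = (1/4) - (0) = 1/4.

1/4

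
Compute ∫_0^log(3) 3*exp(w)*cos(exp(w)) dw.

Let u = exp(w), so du = exp(w) dw. When w = 0, u = 1; when w = log(3), u = 3.
The integral becomes 3·∫ cos(u) du from 1 to 3, with antiderivative 3*sin(u).
Back in w: F(w) = 3*sin(exp(w)).
Then F(log(3)) - F(0) = (3*sin(3)) - (3*sin(1)) = -3*sin(1) + 3*sin(3).

-3*sin(1) + 3*sin(3)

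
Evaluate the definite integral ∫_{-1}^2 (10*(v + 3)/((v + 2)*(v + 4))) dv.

15*log(2)

Factor the denominator: v**2 + 6*v + 8 = (v + 4)(v + 2).
Partial fractions: 10*(v + 3)/((v + 2)*(v + 4)) = 5/(v + 4) + 5/(v + 2).
An antiderivative is F(v) = 5*log(v + 2) + 5*log(v + 4).
Then F(2) - F(-1) = (5*log(3) + 15*log(2)) - (5*log(3)) = 15*log(2).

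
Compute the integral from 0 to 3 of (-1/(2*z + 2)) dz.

-log(2)

An antiderivative is F(z) = -log(2*z + 2)/2.
Then F(3) - F(0) = (-3*log(2)/2) - (-log(2)/2) = -log(2).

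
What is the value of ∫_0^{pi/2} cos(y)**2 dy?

Use the identity cos^2(y) = (1 + cos(2*y))/2.
An antiderivative is F(y) = y/2 + sin(2*y)/4.
Then F(pi/2) - F(0) = (pi/4) - (0) = pi/4.

pi/4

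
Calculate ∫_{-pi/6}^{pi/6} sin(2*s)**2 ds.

Use the identity sin^2(2*s) = (1 - cos(4*s))/2.
An antiderivative is F(s) = s/2 - sin(4*s)/8.
Then F(pi/6) - F(-pi/6) = (-sqrt(3)/16 + pi/12) - (-pi/12 + sqrt(3)/16) = -sqrt(3)/8 + pi/6.

-sqrt(3)/8 + pi/6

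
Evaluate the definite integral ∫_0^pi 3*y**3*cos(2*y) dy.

9*pi**2/4

Integrate by parts 3 times (u = y^3, dv = 3*cos(2*y) dy).
An antiderivative is F(y) = 3*y**3*sin(2*y)/2 + 9*y**2*cos(2*y)/4 - 9*y*sin(2*y)/4 - 9*cos(2*y)/8.
Then F(pi) - F(0) = (-9/8 + 9*pi**2/4) - (-9/8) = 9*pi**2/4.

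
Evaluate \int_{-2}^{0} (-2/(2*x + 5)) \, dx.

An antiderivative is F(x) = -log(2*x + 5).
Then F(0) - F(-2) = (-log(5)) - (0) = -log(5).

-log(5)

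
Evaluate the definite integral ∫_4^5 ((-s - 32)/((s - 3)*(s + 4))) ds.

-17*log(2) + 8*log(3)

Factor the denominator: s**2 + s - 12 = (s + 4)(s - 3).
Partial fractions: (-s - 32)/((s - 3)*(s + 4)) = 4/(s + 4) - 5/(s - 3).
An antiderivative is F(s) = -5*log(s - 3) + 4*log(s + 4).
Then F(5) - F(4) = (-5*log(2) + 8*log(3)) - (12*log(2)) = -17*log(2) + 8*log(3).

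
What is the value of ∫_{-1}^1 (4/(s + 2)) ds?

log(81)

An antiderivative is F(s) = 4*log(s + 2).
Then F(1) - F(-1) = (log(81)) - (0) = log(81).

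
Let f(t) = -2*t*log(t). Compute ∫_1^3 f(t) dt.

4 - 9*log(3)

Integrate by parts once (u = ln t, dv = -2*t dt).
An antiderivative is F(t) = -t**2*(2*log(t) - 1)/2.
Then F(3) - F(1) = (9/2 - 9*log(3)) - (1/2) = 4 - 9*log(3).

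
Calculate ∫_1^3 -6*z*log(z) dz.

12 - 27*log(3)

Integrate by parts once (u = ln z, dv = -6*z dz).
An antiderivative is F(z) = -3*z**2*(2*log(z) - 1)/2.
Then F(3) - F(1) = (27/2 - 27*log(3)) - (3/2) = 12 - 27*log(3).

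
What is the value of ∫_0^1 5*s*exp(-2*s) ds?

Integrate by parts once (u = s, dv = 5*exp(-2*s) ds).
An antiderivative is F(s) = (-10*s - 5)*exp(-2*s)/4.
Then F(1) - F(0) = (-15*exp(-2)/4) - (-5/4) = 5/4 - 15*exp(-2)/4.

5/4 - 15*exp(-2)/4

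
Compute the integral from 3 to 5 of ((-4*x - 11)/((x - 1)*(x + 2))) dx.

Factor the denominator: x**2 + x - 2 = (x + 2)(x - 1).
Partial fractions: (-4*x - 11)/((x - 1)*(x + 2)) = 1/(x + 2) - 5/(x - 1).
An antiderivative is F(x) = -5*log(x - 1) + log(x + 2).
Then F(5) - F(3) = (-10*log(2) + log(7)) - (log(5/32)) = -5*log(2) - log(5) + log(7).

-5*log(2) - log(5) + log(7)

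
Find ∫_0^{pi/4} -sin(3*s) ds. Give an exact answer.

An antiderivative is F(s) = cos(3*s)/3.
Then F(pi/4) - F(0) = (-sqrt(2)/6) - (1/3) = -1/3 - sqrt(2)/6.

-1/3 - sqrt(2)/6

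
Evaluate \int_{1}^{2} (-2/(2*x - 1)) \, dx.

An antiderivative is F(x) = -log(2*x - 1).
Then F(2) - F(1) = (-log(3)) - (0) = -log(3).

-log(3)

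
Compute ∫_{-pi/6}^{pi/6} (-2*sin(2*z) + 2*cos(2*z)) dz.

An antiderivative is F(z) = sin(2*z) + cos(2*z).
Then F(pi/6) - F(-pi/6) = (1/2 + sqrt(3)/2) - (1/2 - sqrt(3)/2) = sqrt(3).

sqrt(3)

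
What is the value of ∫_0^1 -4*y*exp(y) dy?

-4

Integrate by parts once (u = y, dv = -4*exp(y) dy).
An antiderivative is F(y) = (-4*y + 4)*exp(y).
Then F(1) - F(0) = (0) - (4) = -4.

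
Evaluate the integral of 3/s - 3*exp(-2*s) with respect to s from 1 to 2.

-3*exp(-2)/2 + 3*exp(-4)/2 + 3*log(2)

An antiderivative is F(s) = 3*log(s) + 3*exp(-2*s)/2.
Then F(2) - F(1) = (3*exp(-4)/2 + 3*log(2)) - (3*exp(-2)/2) = -3*exp(-2)/2 + 3*exp(-4)/2 + 3*log(2).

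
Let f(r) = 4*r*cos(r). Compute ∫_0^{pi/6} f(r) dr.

Integrate by parts once (u = r, dv = 4*cos(r) dr).
An antiderivative is F(r) = 4*r*sin(r) + 4*cos(r).
Then F(pi/6) - F(0) = (pi/3 + 2*sqrt(3)) - (4) = -4 + pi/3 + 2*sqrt(3).

-4 + pi/3 + 2*sqrt(3)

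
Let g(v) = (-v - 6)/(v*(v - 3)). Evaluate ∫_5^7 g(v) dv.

Factor the denominator: v**2 - 3*v = v(v - 3).
Partial fractions: (-v - 6)/(v*(v - 3)) = 2/v - 3/(v - 3).
An antiderivative is F(v) = 2*log(v) - 3*log(v - 3).
Then F(7) - F(5) = (log(49/64)) - (log(25/8)) = -2*log(5) - 3*log(2) + 2*log(7).

-2*log(5) - 3*log(2) + 2*log(7)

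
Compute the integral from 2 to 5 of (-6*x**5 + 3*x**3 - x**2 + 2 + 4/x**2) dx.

-302721/20

By the power rule, an antiderivative is F(x) = -x**6 + 3*x**4/4 - x**3/3 + 2*x - 4/x.
Then F(5) - F(2) = (-911323/60) - (-158/3) = -302721/20.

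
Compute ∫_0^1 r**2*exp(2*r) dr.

-1/4 + exp(2)/4

Integrate by parts twice (u = r^2, dv = exp(2*r) dr).
An antiderivative is F(r) = (2*r**2 - 2*r + 1)*exp(2*r)/4.
Then F(1) - F(0) = (exp(2)/4) - (1/4) = -1/4 + exp(2)/4.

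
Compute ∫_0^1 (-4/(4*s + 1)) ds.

-log(5)

An antiderivative is F(s) = -log(4*s + 1).
Then F(1) - F(0) = (-log(5)) - (0) = -log(5).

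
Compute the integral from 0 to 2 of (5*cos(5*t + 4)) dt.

Let u = 5*t + 4, so du = 5 dt. When t = 0, u = 4; when t = 2, u = 14.
The integral becomes ∫ cos(u) du from 4 to 14, with antiderivative sin(u).
Back in t: F(t) = sin(5*t + 4).
Then F(2) - F(0) = (sin(14)) - (sin(4)) = -sin(4) + sin(14).

-sin(4) + sin(14)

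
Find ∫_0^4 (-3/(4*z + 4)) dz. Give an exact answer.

-3*log(5)/4

An antiderivative is F(z) = -3*log(4*z + 4)/4.
Then F(4) - F(0) = (-3*log(20)/4) - (-3*log(2)/2) = -3*log(5)/4.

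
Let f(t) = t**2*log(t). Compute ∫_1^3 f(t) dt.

-26/9 + 9*log(3)

Integrate by parts once (u = ln t, dv = t**2 dt).
An antiderivative is F(t) = t**3*(3*log(t) - 1)/9.
Then F(3) - F(1) = (-3 + 9*log(3)) - (-1/9) = -26/9 + 9*log(3).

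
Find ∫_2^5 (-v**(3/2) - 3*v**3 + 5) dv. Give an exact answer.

-1767/4 - 10*sqrt(5) + 8*sqrt(2)/5

By the power rule, an antiderivative is F(v) = -2*v**(5/2)/5 - 3*v**4/4 + 5*v.
Then F(5) - F(2) = (-1775/4 - 10*sqrt(5)) - (-8*sqrt(2)/5 - 2) = -1767/4 - 10*sqrt(5) + 8*sqrt(2)/5.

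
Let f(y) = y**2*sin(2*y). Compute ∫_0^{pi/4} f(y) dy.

Integrate by parts twice (u = y^2, dv = sin(2*y) dy).
An antiderivative is F(y) = -y**2*cos(2*y)/2 + y*sin(2*y)/2 + cos(2*y)/4.
Then F(pi/4) - F(0) = (pi/8) - (1/4) = -1/4 + pi/8.

-1/4 + pi/8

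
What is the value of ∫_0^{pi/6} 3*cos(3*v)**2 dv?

pi/4

Use the identity cos^2(3*v) = (1 + cos(6*v))/2.
An antiderivative is F(v) = 3*v/2 + sin(6*v)/4.
Then F(pi/6) - F(0) = (pi/4) - (0) = pi/4.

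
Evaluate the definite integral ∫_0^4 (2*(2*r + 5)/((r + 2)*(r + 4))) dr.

Factor the denominator: r**2 + 6*r + 8 = (r + 4)(r + 2).
Partial fractions: 2*(2*r + 5)/((r + 2)*(r + 4)) = 3/(r + 4) + 1/(r + 2).
An antiderivative is F(r) = log(r + 2) + 3*log(r + 4).
Then F(4) - F(0) = (log(3) + 10*log(2)) - (7*log(2)) = log(24).

log(24)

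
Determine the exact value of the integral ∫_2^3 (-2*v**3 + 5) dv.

-55/2

By the power rule, an antiderivative is F(v) = -v**4/2 + 5*v.
Then F(3) - F(2) = (-51/2) - (2) = -55/2.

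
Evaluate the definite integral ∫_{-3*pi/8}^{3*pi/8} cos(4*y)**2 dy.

Use the identity cos^2(4*y) = (1 + cos(8*y))/2.
An antiderivative is F(y) = y/2 + sin(8*y)/16.
Then F(3*pi/8) - F(-3*pi/8) = (3*pi/16) - (-3*pi/16) = 3*pi/8.

3*pi/8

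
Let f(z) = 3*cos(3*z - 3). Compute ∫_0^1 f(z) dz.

Let u = 3*z - 3, so du = 3 dz. When z = 0, u = -3; when z = 1, u = 0.
The integral becomes ∫ cos(u) du from -3 to 0, with antiderivative sin(u).
Back in z: F(z) = sin(3*z - 3).
Then F(1) - F(0) = (0) - (-sin(3)) = sin(3).

sin(3)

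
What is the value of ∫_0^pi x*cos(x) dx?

-2

Integrate by parts once (u = x, dv = cos(x) dx).
An antiderivative is F(x) = x*sin(x) + cos(x).
Then F(pi) - F(0) = (-1) - (1) = -2.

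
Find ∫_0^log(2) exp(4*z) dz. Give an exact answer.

Let u = exp(z), so du = exp(z) dz. When z = 0, u = 1; when z = log(2), u = 2.
The integral becomes ∫ u**3 du from 1 to 2, with antiderivative u**4/4.
Back in z: F(z) = exp(4*z)/4.
Then F(log(2)) - F(0) = (4) - (1/4) = 15/4.

15/4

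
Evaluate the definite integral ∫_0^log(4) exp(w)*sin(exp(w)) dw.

Let u = exp(w), so du = exp(w) dw. When w = 0, u = 1; when w = log(4), u = 4.
The integral becomes ∫ sin(u) du from 1 to 4, with antiderivative -cos(u).
Back in w: F(w) = -cos(exp(w)).
Then F(log(4)) - F(0) = (-cos(4)) - (-cos(1)) = cos(1) - cos(4).

cos(1) - cos(4)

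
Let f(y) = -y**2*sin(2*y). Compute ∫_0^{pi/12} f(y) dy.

Integrate by parts twice (u = y^2, dv = -sin(2*y) dy).
An antiderivative is F(y) = y**2*cos(2*y)/2 - y*sin(2*y)/2 - cos(2*y)/4.
Then F(pi/12) - F(0) = (-sqrt(3)/8 - pi/48 + sqrt(3)*pi**2/576) - (-1/4) = -sqrt(3)/8 - pi/48 + sqrt(3)*pi**2/576 + 1/4.

-sqrt(3)/8 - pi/48 + sqrt(3)*pi**2/576 + 1/4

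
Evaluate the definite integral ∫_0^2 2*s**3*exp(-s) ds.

Integrate by parts 3 times (u = s^3, dv = 2*exp(-s) ds).
An antiderivative is F(s) = (-2*s**3 - 6*s**2 - 12*s - 12)*exp(-s).
Then F(2) - F(0) = (-76*exp(-2)) - (-12) = 12 - 76*exp(-2).

12 - 76*exp(-2)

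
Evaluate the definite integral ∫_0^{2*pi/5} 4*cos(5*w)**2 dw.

Use the identity cos^2(5*w) = (1 + cos(10*w))/2.
An antiderivative is F(w) = 2*w + sin(10*w)/5.
Then F(2*pi/5) - F(0) = (4*pi/5) - (0) = 4*pi/5.

4*pi/5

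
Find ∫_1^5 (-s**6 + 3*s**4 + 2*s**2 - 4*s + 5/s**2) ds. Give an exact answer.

-970988/105

By the power rule, an antiderivative is F(s) = -s**7/7 + 3*s**5/5 + 2*s**3/3 - 2*s**2 - 5/s.
Then F(5) - F(1) = (-194321/21) - (-617/105) = -970988/105.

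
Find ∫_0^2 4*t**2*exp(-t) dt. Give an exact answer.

8 - 40*exp(-2)

Integrate by parts twice (u = t^2, dv = 4*exp(-t) dt).
An antiderivative is F(t) = (-4*t**2 - 8*t - 8)*exp(-t).
Then F(2) - F(0) = (-40*exp(-2)) - (-8) = 8 - 40*exp(-2).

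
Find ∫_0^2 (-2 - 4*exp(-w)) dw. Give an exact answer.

An antiderivative is F(w) = -2*w + 4*exp(-w).
Then F(2) - F(0) = (-4 + 4*exp(-2)) - (4) = -8 + 4*exp(-2).

-8 + 4*exp(-2)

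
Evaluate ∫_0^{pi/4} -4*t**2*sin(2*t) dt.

1 - pi/2

Integrate by parts twice (u = t^2, dv = -4*sin(2*t) dt).
An antiderivative is F(t) = 2*t**2*cos(2*t) - 2*t*sin(2*t) - cos(2*t).
Then F(pi/4) - F(0) = (-pi/2) - (-1) = 1 - pi/2.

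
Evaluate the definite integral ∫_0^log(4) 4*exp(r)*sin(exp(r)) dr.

4*cos(1) - 4*cos(4)

Let u = exp(r), so du = exp(r) dr. When r = 0, u = 1; when r = log(4), u = 4.
The integral becomes 4·∫ sin(u) du from 1 to 4, with antiderivative -4*cos(u).
Back in r: F(r) = -4*cos(exp(r)).
Then F(log(4)) - F(0) = (-4*cos(4)) - (-4*cos(1)) = 4*cos(1) - 4*cos(4).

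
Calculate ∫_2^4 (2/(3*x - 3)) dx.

2*log(3)/3

An antiderivative is F(x) = 2*log(3*x - 3)/3.
Then F(4) - F(2) = (4*log(3)/3) - (2*log(3)/3) = 2*log(3)/3.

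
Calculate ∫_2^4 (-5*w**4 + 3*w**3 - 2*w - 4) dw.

-832

By the power rule, an antiderivative is F(w) = -w**5 + 3*w**4/4 - w**2 - 4*w.
Then F(4) - F(2) = (-864) - (-32) = -832.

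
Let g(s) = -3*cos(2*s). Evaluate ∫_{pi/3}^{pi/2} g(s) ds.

3*sqrt(3)/4

An antiderivative is F(s) = -3*sin(2*s)/2.
Then F(pi/2) - F(pi/3) = (0) - (-3*sqrt(3)/4) = 3*sqrt(3)/4.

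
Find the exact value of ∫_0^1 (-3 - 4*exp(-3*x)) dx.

An antiderivative is F(x) = -3*x + 4*exp(-3*x)/3.
Then F(1) - F(0) = (-3 + 4*exp(-3)/3) - (4/3) = -13/3 + 4*exp(-3)/3.

-13/3 + 4*exp(-3)/3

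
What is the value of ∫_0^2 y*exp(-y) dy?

Integrate by parts once (u = y, dv = exp(-y) dy).
An antiderivative is F(y) = (-y - 1)*exp(-y).
Then F(2) - F(0) = (-3*exp(-2)) - (-1) = 1 - 3*exp(-2).

1 - 3*exp(-2)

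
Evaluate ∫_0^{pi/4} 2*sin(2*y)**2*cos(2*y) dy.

1/3

Let u = sin(2*y), so du = 2*cos(2*y) dy. When y = 0, u = 0; when y = pi/4, u = 1.
The integral becomes ∫ u**2 du from 0 to 1, with antiderivative u**3/3.
Back in y: F(y) = sin(2*y)**3/3.
Then F(pi/4) - F(0) = (1/3) - (0) = 1/3.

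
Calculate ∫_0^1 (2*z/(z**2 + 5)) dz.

Let u = z**2 + 5, so du = 2*z dz. When z = 0, u = 5; when z = 1, u = 6.
The integral becomes ∫ 1/u du from 5 to 6, with antiderivative log(u).
Back in z: F(z) = log(z**2 + 5).
Then F(1) - F(0) = (log(6)) - (log(5)) = log(6/5).

log(6/5)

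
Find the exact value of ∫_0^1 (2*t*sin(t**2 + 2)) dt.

cos(2) - cos(3)

Let u = t**2 + 2, so du = 2*t dt. When t = 0, u = 2; when t = 1, u = 3.
The integral becomes ∫ sin(u) du from 2 to 3, with antiderivative -cos(u).
Back in t: F(t) = -cos(t**2 + 2).
Then F(1) - F(0) = (-cos(3)) - (-cos(2)) = cos(2) - cos(3).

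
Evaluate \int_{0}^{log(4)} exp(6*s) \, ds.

1365/2

Let u = exp(s), so du = exp(s) ds. When s = 0, u = 1; when s = log(4), u = 4.
The integral becomes ∫ u**5 du from 1 to 4, with antiderivative u**6/6.
Back in s: F(s) = exp(6*s)/6.
Then F(log(4)) - F(0) = (2048/3) - (1/6) = 1365/2.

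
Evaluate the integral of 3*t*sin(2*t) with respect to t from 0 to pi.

Integrate by parts once (u = t, dv = 3*sin(2*t) dt).
An antiderivative is F(t) = -3*t*cos(2*t)/2 + 3*sin(2*t)/4.
Then F(pi) - F(0) = (-3*pi/2) - (0) = -3*pi/2.

-3*pi/2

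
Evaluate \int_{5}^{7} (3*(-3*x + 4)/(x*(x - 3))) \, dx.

-4*log(7) - 5*log(2) + 4*log(5)

Factor the denominator: x**2 - 3*x = x(x - 3).
Partial fractions: 3*(-3*x + 4)/(x*(x - 3)) = -4/x - 5/(x - 3).
An antiderivative is F(x) = -4*log(x) - 5*log(x - 3).
Then F(7) - F(5) = (-4*log(7) - 10*log(2)) - (-4*log(5) - 5*log(2)) = -4*log(7) - 5*log(2) + 4*log(5).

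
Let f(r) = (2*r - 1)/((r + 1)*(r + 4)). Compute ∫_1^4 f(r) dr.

Factor the denominator: r**2 + 5*r + 4 = (r + 4)(r + 1).
Partial fractions: (2*r - 1)/((r + 1)*(r + 4)) = 3/(r + 4) - 1/(r + 1).
An antiderivative is F(r) = -log(r + 1) + 3*log(r + 4).
Then F(4) - F(1) = (-log(5) + 9*log(2)) - (-log(2) + 3*log(5)) = -4*log(5) + 10*log(2).

-4*log(5) + 10*log(2)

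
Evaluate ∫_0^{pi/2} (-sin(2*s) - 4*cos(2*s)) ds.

-1

An antiderivative is F(s) = -2*sin(2*s) + cos(2*s)/2.
Then F(pi/2) - F(0) = (-1/2) - (1/2) = -1.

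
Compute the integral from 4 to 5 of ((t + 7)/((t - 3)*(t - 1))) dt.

log(81/8)

Factor the denominator: t**2 - 4*t + 3 = (t - 1)(t - 3).
Partial fractions: (t + 7)/((t - 3)*(t - 1)) = -4/(t - 1) + 5/(t - 3).
An antiderivative is F(t) = 5*log(t - 3) - 4*log(t - 1).
Then F(5) - F(4) = (-log(8)) - (-log(81)) = log(81/8).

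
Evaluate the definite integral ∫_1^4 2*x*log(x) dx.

Integrate by parts once (u = ln x, dv = 2*x dx).
An antiderivative is F(x) = x**2*(2*log(x) - 1)/2.
Then F(4) - F(1) = (-8 + 32*log(2)) - (-1/2) = -15/2 + 32*log(2).

-15/2 + 32*log(2)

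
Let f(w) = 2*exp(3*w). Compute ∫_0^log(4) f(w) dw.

42

Let u = exp(w), so du = exp(w) dw. When w = 0, u = 1; when w = log(4), u = 4.
The integral becomes 2·∫ u**2 du from 1 to 4, with antiderivative 2*u**3/3.
Back in w: F(w) = 2*exp(3*w)/3.
Then F(log(4)) - F(0) = (128/3) - (2/3) = 42.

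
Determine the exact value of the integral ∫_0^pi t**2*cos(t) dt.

-2*pi

Integrate by parts twice (u = t^2, dv = cos(t) dt).
An antiderivative is F(t) = t**2*sin(t) + 2*t*cos(t) - 2*sin(t).
Then F(pi) - F(0) = (-2*pi) - (0) = -2*pi.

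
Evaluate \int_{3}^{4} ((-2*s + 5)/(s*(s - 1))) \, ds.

-13*log(2) + 8*log(3)

Factor the denominator: s**2 - s = s(s - 1).
Partial fractions: (-2*s + 5)/(s*(s - 1)) = -5/s + 3/(s - 1).
An antiderivative is F(s) = -5*log(s) + 3*log(s - 1).
Then F(4) - F(3) = (-10*log(2) + 3*log(3)) - (-5*log(3) + 3*log(2)) = -13*log(2) + 8*log(3).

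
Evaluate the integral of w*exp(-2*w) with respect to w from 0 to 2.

(-5 + exp(4))*exp(-4)/4

Integrate by parts once (u = w, dv = exp(-2*w) dw).
An antiderivative is F(w) = (-2*w - 1)*exp(-2*w)/4.
Then F(2) - F(0) = (-5*exp(-4)/4) - (-1/4) = (-5 + exp(4))*exp(-4)/4.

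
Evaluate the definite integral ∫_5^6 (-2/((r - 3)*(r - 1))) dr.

Factor the denominator: r**2 - 4*r + 3 = (r - 1)(r - 3).
Partial fractions: -2/((r - 3)*(r - 1)) = 1/(r - 1) - 1/(r - 3).
An antiderivative is F(r) = -log(r - 3) + log(r - 1).
Then F(6) - F(5) = (log(5/3)) - (log(2)) = log(5/6).

log(5/6)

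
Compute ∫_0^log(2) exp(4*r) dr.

15/4

Let u = exp(r), so du = exp(r) dr. When r = 0, u = 1; when r = log(2), u = 2.
The integral becomes ∫ u**3 du from 1 to 2, with antiderivative u**4/4.
Back in r: F(r) = exp(4*r)/4.
Then F(log(2)) - F(0) = (4) - (1/4) = 15/4.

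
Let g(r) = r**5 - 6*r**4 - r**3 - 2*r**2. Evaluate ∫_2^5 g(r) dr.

By the power rule, an antiderivative is F(r) = r**6/6 - 6*r**5/5 - r**4/4 - 2*r**3/3.
Then F(5) - F(2) = (-16625/12) - (-556/15) = -26967/20.

-26967/20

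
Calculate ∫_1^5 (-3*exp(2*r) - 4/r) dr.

-3*exp(10)/2 - 4*log(5) + 3*exp(2)/2

An antiderivative is F(r) = -3*exp(2*r)/2 - 4*log(r).
Then F(5) - F(1) = (-3*exp(10)/2 - 4*log(5)) - (-3*exp(2)/2) = -3*exp(10)/2 - 4*log(5) + 3*exp(2)/2.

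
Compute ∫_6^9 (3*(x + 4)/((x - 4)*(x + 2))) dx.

-log(11) - log(2) + 4*log(5)

Factor the denominator: x**2 - 2*x - 8 = (x + 2)(x - 4).
Partial fractions: 3*(x + 4)/((x - 4)*(x + 2)) = -1/(x + 2) + 4/(x - 4).
An antiderivative is F(x) = 4*log(x - 4) - log(x + 2).
Then F(9) - F(6) = (-log(11) + 4*log(5)) - (log(2)) = -log(11) - log(2) + 4*log(5).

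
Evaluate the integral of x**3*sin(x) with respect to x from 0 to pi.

Integrate by parts 3 times (u = x^3, dv = sin(x) dx).
An antiderivative is F(x) = -x**3*cos(x) + 3*x**2*sin(x) + 6*x*cos(x) - 6*sin(x).
Then F(pi) - F(0) = (pi*(-6 + pi**2)) - (0) = pi*(-6 + pi**2).

pi*(-6 + pi**2)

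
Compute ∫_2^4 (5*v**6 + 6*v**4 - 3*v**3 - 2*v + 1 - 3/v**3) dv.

14124933/1120

By the power rule, an antiderivative is F(v) = 5*v**7/7 + 6*v**5/5 - 3*v**4/4 - v**2 + v + 3/(2*v**2).
Then F(4) - F(2) = (14255081/1120) - (32537/280) = 14124933/1120.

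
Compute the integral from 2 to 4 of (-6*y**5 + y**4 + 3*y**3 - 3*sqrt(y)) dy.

-18348/5 + 4*sqrt(2)

By the power rule, an antiderivative is F(y) = -y**6 + y**5/5 + 3*y**4/4 - 2*y**(3/2).
Then F(4) - F(2) = (-18576/5) - (-228/5 - 4*sqrt(2)) = -18348/5 + 4*sqrt(2).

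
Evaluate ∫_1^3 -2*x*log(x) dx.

Integrate by parts once (u = ln x, dv = -2*x dx).
An antiderivative is F(x) = -x**2*(2*log(x) - 1)/2.
Then F(3) - F(1) = (9/2 - 9*log(3)) - (1/2) = 4 - 9*log(3).

4 - 9*log(3)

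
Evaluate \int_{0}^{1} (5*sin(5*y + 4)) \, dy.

cos(4) - cos(9)

Let u = 5*y + 4, so du = 5 dy. When y = 0, u = 4; when y = 1, u = 9.
The integral becomes ∫ sin(u) du from 4 to 9, with antiderivative -cos(u).
Back in y: F(y) = -cos(5*y + 4).
Then F(1) - F(0) = (-cos(9)) - (-cos(4)) = cos(4) - cos(9).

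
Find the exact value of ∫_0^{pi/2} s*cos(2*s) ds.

Integrate by parts once (u = s, dv = cos(2*s) ds).
An antiderivative is F(s) = s*sin(2*s)/2 + cos(2*s)/4.
Then F(pi/2) - F(0) = (-1/4) - (1/4) = -1/2.

-1/2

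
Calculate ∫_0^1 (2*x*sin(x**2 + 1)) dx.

-cos(2) + cos(1)

Let u = x**2 + 1, so du = 2*x dx. When x = 0, u = 1; when x = 1, u = 2.
The integral becomes ∫ sin(u) du from 1 to 2, with antiderivative -cos(u).
Back in x: F(x) = -cos(x**2 + 1).
Then F(1) - F(0) = (-cos(2)) - (-cos(1)) = -cos(2) + cos(1).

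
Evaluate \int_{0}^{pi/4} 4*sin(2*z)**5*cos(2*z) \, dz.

1/3

Let u = sin(2*z), so du = 2*cos(2*z) dz. When z = 0, u = 0; when z = pi/4, u = 1.
The integral becomes 2·∫ u**5 du from 0 to 1, with antiderivative u**6/3.
Back in z: F(z) = sin(2*z)**6/3.
Then F(pi/4) - F(0) = (1/3) - (0) = 1/3.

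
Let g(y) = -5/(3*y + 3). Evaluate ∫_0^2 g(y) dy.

-5*log(3)/3

An antiderivative is F(y) = -5*log(3*y + 3)/3.
Then F(2) - F(0) = (-10*log(3)/3) - (-5*log(3)/3) = -5*log(3)/3.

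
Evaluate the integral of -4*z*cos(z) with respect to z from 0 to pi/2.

Integrate by parts once (u = z, dv = -4*cos(z) dz).
An antiderivative is F(z) = -4*z*sin(z) - 4*cos(z).
Then F(pi/2) - F(0) = (-2*pi) - (-4) = 4 - 2*pi.

4 - 2*pi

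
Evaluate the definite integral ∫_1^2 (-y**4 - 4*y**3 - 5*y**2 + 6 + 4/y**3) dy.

By the power rule, an antiderivative is F(y) = -y**5/5 - y**4 - 5*y**3/3 + 6*y - 2/y**2.
Then F(2) - F(1) = (-727/30) - (17/15) = -761/30.

-761/30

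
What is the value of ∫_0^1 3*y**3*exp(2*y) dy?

9/8 + 3*exp(2)/8

Integrate by parts 3 times (u = y^3, dv = 3*exp(2*y) dy).
An antiderivative is F(y) = (12*y**3 - 18*y**2 + 18*y - 9)*exp(2*y)/8.
Then F(1) - F(0) = (3*exp(2)/8) - (-9/8) = 9/8 + 3*exp(2)/8.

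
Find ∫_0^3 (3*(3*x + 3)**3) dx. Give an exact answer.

Let u = 3*x + 3, so du = 3 dx. When x = 0, u = 3; when x = 3, u = 12.
The integral becomes ∫ u**3 du from 3 to 12, with antiderivative u**4/4.
Back in x: F(x) = (3*x + 3)**4/4.
Then F(3) - F(0) = (5184) - (81/4) = 20655/4.

20655/4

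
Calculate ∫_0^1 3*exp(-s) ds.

An antiderivative is F(s) = -3*exp(-s).
Then F(1) - F(0) = (-3*exp(-1)) - (-3) = 3 - 3*exp(-1).

3 - 3*exp(-1)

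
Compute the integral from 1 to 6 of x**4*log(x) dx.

Integrate by parts once (u = ln x, dv = x**4 dx).
An antiderivative is F(x) = x**5*(5*log(x) - 1)/25.
Then F(6) - F(1) = (-7776/25 + 7776*log(6)/5) - (-1/25) = -311 + 7776*log(6)/5.

-311 + 7776*log(6)/5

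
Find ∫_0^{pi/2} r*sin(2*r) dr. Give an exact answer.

pi/4

Integrate by parts once (u = r, dv = sin(2*r) dr).
An antiderivative is F(r) = -r*cos(2*r)/2 + sin(2*r)/4.
Then F(pi/2) - F(0) = (pi/4) - (0) = pi/4.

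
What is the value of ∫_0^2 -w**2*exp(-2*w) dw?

(13 - exp(4))*exp(-4)/4

Integrate by parts twice (u = w^2, dv = -exp(-2*w) dw).
An antiderivative is F(w) = (2*w**2 + 2*w + 1)*exp(-2*w)/4.
Then F(2) - F(0) = (13*exp(-4)/4) - (1/4) = (13 - exp(4))*exp(-4)/4.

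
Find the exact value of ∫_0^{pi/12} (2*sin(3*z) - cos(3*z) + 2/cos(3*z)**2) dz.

An antiderivative is F(z) = -sin(3*z)/3 - 2*cos(3*z)/3 + 2*tan(3*z)/3.
Then F(pi/12) - F(0) = (2/3 - sqrt(2)/2) - (-2/3) = 4/3 - sqrt(2)/2.

4/3 - sqrt(2)/2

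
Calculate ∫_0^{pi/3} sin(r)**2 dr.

-sqrt(3)/8 + pi/6

Use the identity sin^2(r) = (1 - cos(2*r))/2.
An antiderivative is F(r) = r/2 - sin(2*r)/4.
Then F(pi/3) - F(0) = (-sqrt(3)/8 + pi/6) - (0) = -sqrt(3)/8 + pi/6.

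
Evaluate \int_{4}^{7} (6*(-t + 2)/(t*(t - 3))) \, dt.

-4*log(7) + 4*log(2)

Factor the denominator: t**2 - 3*t = t(t - 3).
Partial fractions: 6*(-t + 2)/(t*(t - 3)) = -4/t - 2/(t - 3).
An antiderivative is F(t) = -4*log(t) - 2*log(t - 3).
Then F(7) - F(4) = (-4*log(7) - 4*log(2)) - (-8*log(2)) = -4*log(7) + 4*log(2).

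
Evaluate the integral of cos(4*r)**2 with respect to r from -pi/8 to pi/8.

Use the identity cos^2(4*r) = (1 + cos(8*r))/2.
An antiderivative is F(r) = r/2 + sin(8*r)/16.
Then F(pi/8) - F(-pi/8) = (pi/16) - (-pi/16) = pi/8.

pi/8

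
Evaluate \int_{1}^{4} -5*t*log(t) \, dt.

Integrate by parts once (u = ln t, dv = -5*t dt).
An antiderivative is F(t) = -5*t**2*(2*log(t) - 1)/4.
Then F(4) - F(1) = (20 - 80*log(2)) - (5/4) = 75/4 - 80*log(2).

75/4 - 80*log(2)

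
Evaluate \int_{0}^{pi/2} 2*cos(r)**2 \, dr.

Use the identity cos^2(r) = (1 + cos(2*r))/2.
An antiderivative is F(r) = r + sin(2*r)/2.
Then F(pi/2) - F(0) = (pi/2) - (0) = pi/2.

pi/2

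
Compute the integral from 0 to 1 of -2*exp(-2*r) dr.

An antiderivative is F(r) = exp(-2*r).
Then F(1) - F(0) = (exp(-2)) - (1) = -1 + exp(-2).

-1 + exp(-2)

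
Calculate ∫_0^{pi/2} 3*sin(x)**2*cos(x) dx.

Let u = sin(x), so du = cos(x) dx. When x = 0, u = 0; when x = pi/2, u = 1.
The integral becomes 3·∫ u**2 du from 0 to 1, with antiderivative u**3.
Back in x: F(x) = sin(x)**3.
Then F(pi/2) - F(0) = (1) - (0) = 1.

1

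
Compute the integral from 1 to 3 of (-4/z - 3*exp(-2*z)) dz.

-4*log(3) - 3*exp(-2)/2 + 3*exp(-6)/2

An antiderivative is F(z) = -4*log(z) + 3*exp(-2*z)/2.
Then F(3) - F(1) = (-4*log(3) + 3*exp(-6)/2) - (3*exp(-2)/2) = -4*log(3) - 3*exp(-2)/2 + 3*exp(-6)/2.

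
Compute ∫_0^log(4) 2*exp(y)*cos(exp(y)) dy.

-2*sin(1) + 2*sin(4)

Let u = exp(y), so du = exp(y) dy. When y = 0, u = 1; when y = log(4), u = 4.
The integral becomes 2·∫ cos(u) du from 1 to 4, with antiderivative 2*sin(u).
Back in y: F(y) = 2*sin(exp(y)).
Then F(log(4)) - F(0) = (2*sin(4)) - (2*sin(1)) = -2*sin(1) + 2*sin(4).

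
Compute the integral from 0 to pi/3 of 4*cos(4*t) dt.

-sqrt(3)/2

An antiderivative is F(t) = sin(4*t).
Then F(pi/3) - F(0) = (-sqrt(3)/2) - (0) = -sqrt(3)/2.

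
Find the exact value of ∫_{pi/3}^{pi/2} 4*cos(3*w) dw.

-4/3

An antiderivative is F(w) = 4*sin(3*w)/3.
Then F(pi/2) - F(pi/3) = (-4/3) - (0) = -4/3.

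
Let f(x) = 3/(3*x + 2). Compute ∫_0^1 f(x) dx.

log(5/2)

Let u = 3*x + 2, so du = 3 dx. When x = 0, u = 2; when x = 1, u = 5.
The integral becomes ∫ 1/u du from 2 to 5, with antiderivative log(u).
Back in x: F(x) = log(3*x + 2).
Then F(1) - F(0) = (log(5)) - (log(2)) = log(5/2).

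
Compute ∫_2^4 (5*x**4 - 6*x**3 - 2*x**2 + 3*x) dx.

By the power rule, an antiderivative is F(x) = x**5 - 3*x**4/2 - 2*x**3/3 + 3*x**2/2.
Then F(4) - F(2) = (1864/3) - (26/3) = 1838/3.

1838/3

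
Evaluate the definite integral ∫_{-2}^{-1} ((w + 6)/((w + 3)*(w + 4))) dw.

Factor the denominator: w**2 + 7*w + 12 = (w + 4)(w + 3).
Partial fractions: (w + 6)/((w + 3)*(w + 4)) = -2/(w + 4) + 3/(w + 3).
An antiderivative is F(w) = 3*log(w + 3) - 2*log(w + 4).
Then F(-1) - F(-2) = (log(8/9)) - (-log(4)) = log(32/9).

log(32/9)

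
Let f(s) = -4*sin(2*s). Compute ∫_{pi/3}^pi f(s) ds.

An antiderivative is F(s) = 2*cos(2*s).
Then F(pi) - F(pi/3) = (2) - (-1) = 3.

3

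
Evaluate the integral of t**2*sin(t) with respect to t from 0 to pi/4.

-2 - sqrt(2)*pi**2/32 + sqrt(2)*pi/4 + sqrt(2)

Integrate by parts twice (u = t^2, dv = sin(t) dt).
An antiderivative is F(t) = -t**2*cos(t) + 2*t*sin(t) + 2*cos(t).
Then F(pi/4) - F(0) = (sqrt(2)*(-pi**2 + 8*pi + 32)/32) - (2) = -2 - sqrt(2)*pi**2/32 + sqrt(2)*pi/4 + sqrt(2).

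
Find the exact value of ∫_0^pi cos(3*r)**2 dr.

pi/2

Use the identity cos^2(3*r) = (1 + cos(6*r))/2.
An antiderivative is F(r) = r/2 + sin(6*r)/12.
Then F(pi) - F(0) = (pi/2) - (0) = pi/2.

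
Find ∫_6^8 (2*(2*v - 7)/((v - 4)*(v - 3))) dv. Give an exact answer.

Factor the denominator: v**2 - 7*v + 12 = (v - 3)(v - 4).
Partial fractions: 2*(2*v - 7)/((v - 4)*(v - 3)) = 2/(v - 3) + 2/(v - 4).
An antiderivative is F(v) = 2*log(v - 4) + 2*log(v - 3).
Then F(8) - F(6) = (4*log(2) + 2*log(5)) - (log(36)) = log(100/9).

log(100/9)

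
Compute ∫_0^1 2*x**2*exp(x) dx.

-4 + 2*E

Integrate by parts twice (u = x^2, dv = 2*exp(x) dx).
An antiderivative is F(x) = (2*x**2 - 4*x + 4)*exp(x).
Then F(1) - F(0) = (2*E) - (4) = -4 + 2*E.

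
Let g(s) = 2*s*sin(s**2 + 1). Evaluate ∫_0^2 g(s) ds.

Let u = s**2 + 1, so du = 2*s ds. When s = 0, u = 1; when s = 2, u = 5.
The integral becomes ∫ sin(u) du from 1 to 5, with antiderivative -cos(u).
Back in s: F(s) = -cos(s**2 + 1).
Then F(2) - F(0) = (-cos(5)) - (-cos(1)) = -cos(5) + cos(1).

-cos(5) + cos(1)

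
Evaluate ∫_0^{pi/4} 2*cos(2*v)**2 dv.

Use the identity cos^2(2*v) = (1 + cos(4*v))/2.
An antiderivative is F(v) = v + sin(4*v)/4.
Then F(pi/4) - F(0) = (pi/4) - (0) = pi/4.

pi/4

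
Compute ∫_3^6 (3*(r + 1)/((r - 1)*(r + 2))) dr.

Factor the denominator: r**2 + r - 2 = (r + 2)(r - 1).
Partial fractions: 3*(r + 1)/((r - 1)*(r + 2)) = 1/(r + 2) + 2/(r - 1).
An antiderivative is F(r) = 2*log(r - 1) + log(r + 2).
Then F(6) - F(3) = (3*log(2) + 2*log(5)) - (log(20)) = log(10).

log(10)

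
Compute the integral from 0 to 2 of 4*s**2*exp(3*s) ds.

Integrate by parts twice (u = s^2, dv = 4*exp(3*s) ds).
An antiderivative is F(s) = (36*s**2 - 24*s + 8)*exp(3*s)/27.
Then F(2) - F(0) = (104*exp(6)/27) - (8/27) = -8/27 + 104*exp(6)/27.

-8/27 + 104*exp(6)/27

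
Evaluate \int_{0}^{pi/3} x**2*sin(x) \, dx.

Integrate by parts twice (u = x^2, dv = sin(x) dx).
An antiderivative is F(x) = -x**2*cos(x) + 2*x*sin(x) + 2*cos(x).
Then F(pi/3) - F(0) = (-pi**2/18 + 1 + sqrt(3)*pi/3) - (2) = -1 - pi**2/18 + sqrt(3)*pi/3.

-1 - pi**2/18 + sqrt(3)*pi/3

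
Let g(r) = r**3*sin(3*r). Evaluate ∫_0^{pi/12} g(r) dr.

sqrt(2)*(-384 - pi**3 + 12*pi**2 + 96*pi)/10368

Integrate by parts 3 times (u = r^3, dv = sin(3*r) dr).
An antiderivative is F(r) = -r**3*cos(3*r)/3 + r**2*sin(3*r)/3 + 2*r*cos(3*r)/9 - 2*sin(3*r)/27.
Then F(pi/12) - F(0) = (sqrt(2)*(-384 - pi**3 + 12*pi**2 + 96*pi)/10368) - (0) = sqrt(2)*(-384 - pi**3 + 12*pi**2 + 96*pi)/10368.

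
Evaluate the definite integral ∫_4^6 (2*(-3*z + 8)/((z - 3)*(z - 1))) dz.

Factor the denominator: z**2 - 4*z + 3 = (z - 1)(z - 3).
Partial fractions: 2*(-3*z + 8)/((z - 3)*(z - 1)) = -5/(z - 1) - 1/(z - 3).
An antiderivative is F(z) = -log(z - 3) - 5*log(z - 1).
Then F(6) - F(4) = (-5*log(5) - log(3)) - (-5*log(3)) = -5*log(5) + 4*log(3).

-5*log(5) + 4*log(3)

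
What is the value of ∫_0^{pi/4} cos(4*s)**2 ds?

pi/8

Use the identity cos^2(4*s) = (1 + cos(8*s))/2.
An antiderivative is F(s) = s/2 + sin(8*s)/16.
Then F(pi/4) - F(0) = (pi/8) - (0) = pi/8.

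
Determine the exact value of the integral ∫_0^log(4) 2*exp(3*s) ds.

42

Let u = exp(s), so du = exp(s) ds. When s = 0, u = 1; when s = log(4), u = 4.
The integral becomes 2·∫ u**2 du from 1 to 4, with antiderivative 2*u**3/3.
Back in s: F(s) = 2*exp(3*s)/3.
Then F(log(4)) - F(0) = (128/3) - (2/3) = 42.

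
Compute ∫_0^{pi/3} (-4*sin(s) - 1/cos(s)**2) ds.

-2 - sqrt(3)

An antiderivative is F(s) = 4*cos(s) - tan(s).
Then F(pi/3) - F(0) = (2 - sqrt(3)) - (4) = -2 - sqrt(3).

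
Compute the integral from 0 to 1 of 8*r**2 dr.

8/3

Let u = 2*r, so du = 2 dr. When r = 0, u = 0; when r = 1, u = 2.
The integral becomes ∫ u**2 du from 0 to 2, with antiderivative u**3/3.
Back in r: F(r) = 8*r**3/3.
Then F(1) - F(0) = (8/3) - (0) = 8/3.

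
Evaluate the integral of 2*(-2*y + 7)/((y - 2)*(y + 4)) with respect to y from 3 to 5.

-9*log(3) + 5*log(7)

Factor the denominator: y**2 + 2*y - 8 = (y + 4)(y - 2).
Partial fractions: 2*(-2*y + 7)/((y - 2)*(y + 4)) = -5/(y + 4) + 1/(y - 2).
An antiderivative is F(y) = log(y - 2) - 5*log(y + 4).
Then F(5) - F(3) = (-9*log(3)) - (-5*log(7)) = -9*log(3) + 5*log(7).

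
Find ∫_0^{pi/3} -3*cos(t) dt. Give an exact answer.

-3*sqrt(3)/2

An antiderivative is F(t) = -3*sin(t).
Then F(pi/3) - F(0) = (-3*sqrt(3)/2) - (0) = -3*sqrt(3)/2.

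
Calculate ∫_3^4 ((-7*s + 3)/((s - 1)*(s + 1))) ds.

-5*log(5) - 2*log(3) + 12*log(2)

Factor the denominator: s**2 - 1 = (s + 1)(s - 1).
Partial fractions: (-7*s + 3)/((s - 1)*(s + 1)) = -5/(s + 1) - 2/(s - 1).
An antiderivative is F(s) = -2*log(s - 1) - 5*log(s + 1).
Then F(4) - F(3) = (-5*log(5) - 2*log(3)) - (-12*log(2)) = -5*log(5) - 2*log(3) + 12*log(2).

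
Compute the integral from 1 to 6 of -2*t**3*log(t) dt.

Integrate by parts once (u = ln t, dv = -2*t**3 dt).
An antiderivative is F(t) = -t**4*(4*log(t) - 1)/8.
Then F(6) - F(1) = (-648*log(3) - 648*log(2) + 162) - (1/8) = -648*log(3) - 648*log(2) + 1295/8.

-648*log(3) - 648*log(2) + 1295/8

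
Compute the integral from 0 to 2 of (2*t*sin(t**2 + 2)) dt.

-cos(6) + cos(2)

Let u = t**2 + 2, so du = 2*t dt. When t = 0, u = 2; when t = 2, u = 6.
The integral becomes ∫ sin(u) du from 2 to 6, with antiderivative -cos(u).
Back in t: F(t) = -cos(t**2 + 2).
Then F(2) - F(0) = (-cos(6)) - (-cos(2)) = -cos(6) + cos(2).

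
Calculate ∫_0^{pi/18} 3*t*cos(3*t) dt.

-1/3 + pi/36 + sqrt(3)/6

Integrate by parts once (u = t, dv = 3*cos(3*t) dt).
An antiderivative is F(t) = t*sin(3*t) + cos(3*t)/3.
Then F(pi/18) - F(0) = (pi/36 + sqrt(3)/6) - (1/3) = -1/3 + pi/36 + sqrt(3)/6.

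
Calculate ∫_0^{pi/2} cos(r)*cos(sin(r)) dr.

Let u = sin(r), so du = cos(r) dr. When r = 0, u = 0; when r = pi/2, u = 1.
The integral becomes ∫ cos(u) du from 0 to 1, with antiderivative sin(u).
Back in r: F(r) = sin(sin(r)).
Then F(pi/2) - F(0) = (sin(1)) - (0) = sin(1).

sin(1)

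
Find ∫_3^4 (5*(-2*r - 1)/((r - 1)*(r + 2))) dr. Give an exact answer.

-10*log(3) + 5*log(5)

Factor the denominator: r**2 + r - 2 = (r + 2)(r - 1).
Partial fractions: 5*(-2*r - 1)/((r - 1)*(r + 2)) = -5/(r + 2) - 5/(r - 1).
An antiderivative is F(r) = -5*log(r - 1) - 5*log(r + 2).
Then F(4) - F(3) = (-10*log(3) - 5*log(2)) - (-5*log(5) - 5*log(2)) = -10*log(3) + 5*log(5).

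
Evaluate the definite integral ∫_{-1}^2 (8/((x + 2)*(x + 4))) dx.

log(16)

Factor the denominator: x**2 + 6*x + 8 = (x + 4)(x + 2).
Partial fractions: 8/((x + 2)*(x + 4)) = -4/(x + 4) + 4/(x + 2).
An antiderivative is F(x) = 4*log(x + 2) - 4*log(x + 4).
Then F(2) - F(-1) = (log(16/81)) - (-log(81)) = log(16).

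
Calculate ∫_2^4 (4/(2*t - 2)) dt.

An antiderivative is F(t) = 2*log(2*t - 2).
Then F(4) - F(2) = (log(36)) - (log(4)) = log(9).

log(9)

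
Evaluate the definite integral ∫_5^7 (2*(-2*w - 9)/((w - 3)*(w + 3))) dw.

Factor the denominator: w**2 - 9 = (w + 3)(w - 3).
Partial fractions: 2*(-2*w - 9)/((w - 3)*(w + 3)) = 1/(w + 3) - 5/(w - 3).
An antiderivative is F(w) = -5*log(w - 3) + log(w + 3).
Then F(7) - F(5) = (-9*log(2) + log(5)) - (-log(4)) = -7*log(2) + log(5).

-7*log(2) + log(5)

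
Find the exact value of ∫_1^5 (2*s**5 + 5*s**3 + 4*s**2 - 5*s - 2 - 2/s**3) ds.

By the power rule, an antiderivative is F(s) = s**6/3 + 5*s**4/4 + 4*s**3/3 - 5*s**2/2 - 2*s + s**(-2).
Then F(5) - F(1) = (608379/100) - (-7/12) = 456328/75.

456328/75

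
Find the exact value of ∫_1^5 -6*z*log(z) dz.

Integrate by parts once (u = ln z, dv = -6*z dz).
An antiderivative is F(z) = -3*z**2*(2*log(z) - 1)/2.
Then F(5) - F(1) = (75/2 - 75*log(5)) - (3/2) = 36 - 75*log(5).

36 - 75*log(5)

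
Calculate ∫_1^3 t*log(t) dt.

Integrate by parts once (u = ln t, dv = t dt).
An antiderivative is F(t) = t**2*(2*log(t) - 1)/4.
Then F(3) - F(1) = (-9/4 + 9*log(3)/2) - (-1/4) = -2 + 9*log(3)/2.

-2 + 9*log(3)/2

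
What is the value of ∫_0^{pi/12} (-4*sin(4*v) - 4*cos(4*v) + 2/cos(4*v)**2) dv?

An antiderivative is F(v) = -sin(4*v) + cos(4*v) + tan(4*v)/2.
Then F(pi/12) - F(0) = (1/2) - (1) = -1/2.

-1/2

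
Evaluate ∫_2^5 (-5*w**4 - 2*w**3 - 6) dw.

-6831/2

By the power rule, an antiderivative is F(w) = -w**5 - w**4/2 - 6*w.
Then F(5) - F(2) = (-6935/2) - (-52) = -6831/2.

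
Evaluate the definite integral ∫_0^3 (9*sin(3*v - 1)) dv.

Let u = 3*v - 1, so du = 3 dv. When v = 0, u = -1; when v = 3, u = 8.
The integral becomes 3·∫ sin(u) du from -1 to 8, with antiderivative -3*cos(u).
Back in v: F(v) = -3*cos(3*v - 1).
Then F(3) - F(0) = (-3*cos(8)) - (-3*cos(1)) = -3*cos(8) + 3*cos(1).

-3*cos(8) + 3*cos(1)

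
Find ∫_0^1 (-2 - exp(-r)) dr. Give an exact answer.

-3 + exp(-1)

An antiderivative is F(r) = -2*r + exp(-r).
Then F(1) - F(0) = (-2 + exp(-1)) - (1) = -3 + exp(-1).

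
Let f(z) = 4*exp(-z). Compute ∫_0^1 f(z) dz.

4 - 4*exp(-1)

An antiderivative is F(z) = -4*exp(-z).
Then F(1) - F(0) = (-4*exp(-1)) - (-4) = 4 - 4*exp(-1).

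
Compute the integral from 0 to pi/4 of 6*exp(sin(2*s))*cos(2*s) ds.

Let u = sin(2*s), so du = 2*cos(2*s) ds. When s = 0, u = 0; when s = pi/4, u = 1.
The integral becomes 3·∫ exp(u) du from 0 to 1, with antiderivative 3*exp(u).
Back in s: F(s) = 3*exp(sin(2*s)).
Then F(pi/4) - F(0) = (3*E) - (3) = -3 + 3*E.

-3 + 3*E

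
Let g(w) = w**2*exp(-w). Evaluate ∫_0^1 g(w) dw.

2 - 5*exp(-1)

Integrate by parts twice (u = w^2, dv = exp(-w) dw).
An antiderivative is F(w) = (-w**2 - 2*w - 2)*exp(-w).
Then F(1) - F(0) = (-5*exp(-1)) - (-2) = 2 - 5*exp(-1).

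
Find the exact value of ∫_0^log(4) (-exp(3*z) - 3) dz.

-21 - log(64)

An antiderivative is F(z) = -exp(3*z)/3 - 3*z.
Then F(log(4)) - F(0) = (-64/3 - log(64)) - (-1/3) = -21 - log(64).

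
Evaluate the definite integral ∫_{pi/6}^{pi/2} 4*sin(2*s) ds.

3

An antiderivative is F(s) = -2*cos(2*s).
Then F(pi/2) - F(pi/6) = (2) - (-1) = 3.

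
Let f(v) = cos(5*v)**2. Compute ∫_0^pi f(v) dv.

Use the identity cos^2(5*v) = (1 + cos(10*v))/2.
An antiderivative is F(v) = v/2 + sin(10*v)/20.
Then F(pi) - F(0) = (pi/2) - (0) = pi/2.

pi/2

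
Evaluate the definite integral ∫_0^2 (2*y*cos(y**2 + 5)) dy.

sin(9) - sin(5)

Let u = y**2 + 5, so du = 2*y dy. When y = 0, u = 5; when y = 2, u = 9.
The integral becomes ∫ cos(u) du from 5 to 9, with antiderivative sin(u).
Back in y: F(y) = sin(y**2 + 5).
Then F(2) - F(0) = (sin(9)) - (sin(5)) = sin(9) - sin(5).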